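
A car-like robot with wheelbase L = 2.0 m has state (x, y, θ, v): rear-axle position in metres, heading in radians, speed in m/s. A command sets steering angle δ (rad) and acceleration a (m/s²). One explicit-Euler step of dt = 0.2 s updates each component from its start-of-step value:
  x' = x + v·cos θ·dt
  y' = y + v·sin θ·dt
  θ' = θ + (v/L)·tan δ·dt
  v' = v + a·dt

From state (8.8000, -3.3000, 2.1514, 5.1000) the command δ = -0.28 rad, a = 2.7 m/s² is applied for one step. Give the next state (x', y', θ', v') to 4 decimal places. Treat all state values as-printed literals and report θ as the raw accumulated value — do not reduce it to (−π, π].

x' = 8.8000 + 5.1000·cos(2.1514)·0.2 = 8.2405
y' = -3.3000 + 5.1000·sin(2.1514)·0.2 = -2.4471
θ' = 2.1514 + (5.1000/2.0)·tan(-0.28)·0.2 = 2.0047
v' = 5.1000 + 2.7000·0.2 = 5.6400

(8.2405, -2.4471, 2.0047, 5.6400)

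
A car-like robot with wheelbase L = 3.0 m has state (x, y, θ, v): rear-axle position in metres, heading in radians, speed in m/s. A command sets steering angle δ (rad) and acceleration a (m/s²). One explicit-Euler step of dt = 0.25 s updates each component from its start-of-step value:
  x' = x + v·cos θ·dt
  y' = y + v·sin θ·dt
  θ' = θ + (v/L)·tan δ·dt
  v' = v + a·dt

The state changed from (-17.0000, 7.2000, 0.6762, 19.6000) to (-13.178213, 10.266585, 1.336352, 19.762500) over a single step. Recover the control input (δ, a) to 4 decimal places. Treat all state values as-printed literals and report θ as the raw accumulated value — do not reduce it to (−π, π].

a = (v'−v)/dt = (0.162500)/0.25 = 0.6500
Δθ = θ'−θ = 0.660152;  (v·dt/L) = 19.6000·0.25/3.0 = 1.633333
tan δ = Δθ·L/(v·dt) = 0.404175  →  δ = 0.3841

δ = 0.3841, a = 0.6500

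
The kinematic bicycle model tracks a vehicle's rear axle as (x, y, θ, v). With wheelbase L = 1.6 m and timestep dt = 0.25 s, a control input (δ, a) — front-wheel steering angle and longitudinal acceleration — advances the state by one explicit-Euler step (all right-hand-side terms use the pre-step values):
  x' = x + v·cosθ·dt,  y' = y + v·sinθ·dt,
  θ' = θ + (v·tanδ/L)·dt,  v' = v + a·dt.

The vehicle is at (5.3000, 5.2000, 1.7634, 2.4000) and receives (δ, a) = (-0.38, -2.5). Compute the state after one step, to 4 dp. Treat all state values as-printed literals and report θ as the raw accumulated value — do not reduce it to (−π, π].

x' = 5.3000 + 2.4000·cos(1.7634)·0.25 = 5.1852
y' = 5.2000 + 2.4000·sin(1.7634)·0.25 = 5.7889
θ' = 1.7634 + (2.4000/1.6)·tan(-0.38)·0.25 = 1.6136
v' = 2.4000 − 2.5000·0.25 = 1.7750

(5.1852, 5.7889, 1.6136, 1.7750)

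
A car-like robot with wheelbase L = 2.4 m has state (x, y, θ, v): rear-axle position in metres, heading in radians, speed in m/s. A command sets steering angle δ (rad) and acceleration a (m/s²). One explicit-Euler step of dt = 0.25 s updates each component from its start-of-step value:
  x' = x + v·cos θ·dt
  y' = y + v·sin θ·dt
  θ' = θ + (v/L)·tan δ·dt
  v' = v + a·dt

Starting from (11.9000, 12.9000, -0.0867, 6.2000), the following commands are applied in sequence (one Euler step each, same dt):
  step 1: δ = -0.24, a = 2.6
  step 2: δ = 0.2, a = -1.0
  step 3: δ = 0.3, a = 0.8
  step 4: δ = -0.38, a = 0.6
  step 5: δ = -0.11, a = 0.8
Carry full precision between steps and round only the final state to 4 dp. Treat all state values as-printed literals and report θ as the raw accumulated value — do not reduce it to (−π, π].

after step 1 (δ=-0.24, a=2.6): (13.444178, 12.765783, -0.244746, 6.850000)
after step 2 (δ=0.2, a=-1.0): (15.105644, 12.350827, -0.100104, 6.600000)
after step 3 (δ=0.3, a=0.8): (16.747383, 12.185931, 0.112565, 6.800000)
after step 4 (δ=-0.38, a=0.6): (18.436625, 12.376887, -0.170353, 6.950000)
after step 5 (δ=-0.11, a=0.8): (20.148974, 12.082328, -0.250311, 7.150000)

(20.1490, 12.0823, -0.2503, 7.1500)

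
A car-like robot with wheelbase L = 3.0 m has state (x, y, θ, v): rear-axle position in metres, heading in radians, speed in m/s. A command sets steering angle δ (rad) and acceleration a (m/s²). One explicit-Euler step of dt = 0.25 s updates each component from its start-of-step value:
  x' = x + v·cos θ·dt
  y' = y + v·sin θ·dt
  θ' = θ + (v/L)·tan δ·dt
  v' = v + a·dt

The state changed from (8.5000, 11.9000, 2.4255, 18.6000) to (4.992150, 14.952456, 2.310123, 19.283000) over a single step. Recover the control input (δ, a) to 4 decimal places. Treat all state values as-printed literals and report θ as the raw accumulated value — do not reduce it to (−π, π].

a = (v'−v)/dt = (0.683000)/0.25 = 2.7320
Δθ = θ'−θ = -0.115377;  (v·dt/L) = 18.6000·0.25/3.0 = 1.550000
tan δ = Δθ·L/(v·dt) = -0.074437  →  δ = -0.0743

δ = -0.0743, a = 2.7320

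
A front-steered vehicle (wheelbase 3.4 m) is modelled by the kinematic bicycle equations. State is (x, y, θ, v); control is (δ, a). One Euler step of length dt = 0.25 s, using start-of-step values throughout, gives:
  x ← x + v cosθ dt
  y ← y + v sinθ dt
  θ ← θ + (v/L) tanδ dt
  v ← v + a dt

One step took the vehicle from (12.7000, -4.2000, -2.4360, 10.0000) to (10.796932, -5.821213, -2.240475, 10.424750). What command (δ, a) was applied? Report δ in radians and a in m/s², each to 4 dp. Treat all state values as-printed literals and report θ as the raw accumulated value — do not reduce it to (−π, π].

a = (v'−v)/dt = (0.424750)/0.25 = 1.6990
Δθ = θ'−θ = 0.195525;  (v·dt/L) = 10.0000·0.25/3.4 = 0.735294
tan δ = Δθ·L/(v·dt) = 0.265914  →  δ = 0.2599

δ = 0.2599, a = 1.6990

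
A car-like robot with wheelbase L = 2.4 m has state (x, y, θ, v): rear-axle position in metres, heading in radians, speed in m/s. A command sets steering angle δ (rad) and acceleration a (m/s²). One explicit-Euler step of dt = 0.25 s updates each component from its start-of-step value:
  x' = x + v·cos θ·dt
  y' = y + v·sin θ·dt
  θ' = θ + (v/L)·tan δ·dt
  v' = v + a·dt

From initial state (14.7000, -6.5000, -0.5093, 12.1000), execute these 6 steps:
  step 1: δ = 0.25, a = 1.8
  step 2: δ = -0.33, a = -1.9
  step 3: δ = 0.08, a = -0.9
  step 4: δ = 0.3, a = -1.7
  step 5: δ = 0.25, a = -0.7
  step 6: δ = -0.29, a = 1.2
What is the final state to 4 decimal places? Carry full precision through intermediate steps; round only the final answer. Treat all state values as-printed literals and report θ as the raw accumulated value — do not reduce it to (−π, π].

after step 1 (δ=0.25, a=1.8): (17.341085, -7.974888, -0.187463, 12.550000)
after step 2 (δ=-0.33, a=-1.9): (20.423617, -8.559613, -0.635243, 12.075000)
after step 3 (δ=0.08, a=-0.9): (22.853493, -10.350858, -0.534402, 11.850000)
after step 4 (δ=0.3, a=-1.7): (25.402940, -11.859739, -0.152566, 11.425000)
after step 5 (δ=0.25, a=-0.7): (28.226013, -12.293816, 0.151318, 11.250000)
after step 6 (δ=-0.29, a=1.2): (31.006376, -11.869856, -0.198385, 11.550000)

(31.0064, -11.8699, -0.1984, 11.5500)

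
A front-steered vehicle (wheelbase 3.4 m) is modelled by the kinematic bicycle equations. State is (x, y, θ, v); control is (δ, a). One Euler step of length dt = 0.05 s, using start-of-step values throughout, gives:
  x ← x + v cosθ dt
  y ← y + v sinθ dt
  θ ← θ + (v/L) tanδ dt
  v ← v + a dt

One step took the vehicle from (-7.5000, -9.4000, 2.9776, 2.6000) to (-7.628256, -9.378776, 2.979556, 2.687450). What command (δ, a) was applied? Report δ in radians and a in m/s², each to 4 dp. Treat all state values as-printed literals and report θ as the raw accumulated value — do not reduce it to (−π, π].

δ = 0.0511, a = 1.7490

a = (v'−v)/dt = (0.087450)/0.05 = 1.7490
Δθ = θ'−θ = 0.001956;  (v·dt/L) = 2.6000·0.05/3.4 = 0.038235
tan δ = Δθ·L/(v·dt) = 0.051157  →  δ = 0.0511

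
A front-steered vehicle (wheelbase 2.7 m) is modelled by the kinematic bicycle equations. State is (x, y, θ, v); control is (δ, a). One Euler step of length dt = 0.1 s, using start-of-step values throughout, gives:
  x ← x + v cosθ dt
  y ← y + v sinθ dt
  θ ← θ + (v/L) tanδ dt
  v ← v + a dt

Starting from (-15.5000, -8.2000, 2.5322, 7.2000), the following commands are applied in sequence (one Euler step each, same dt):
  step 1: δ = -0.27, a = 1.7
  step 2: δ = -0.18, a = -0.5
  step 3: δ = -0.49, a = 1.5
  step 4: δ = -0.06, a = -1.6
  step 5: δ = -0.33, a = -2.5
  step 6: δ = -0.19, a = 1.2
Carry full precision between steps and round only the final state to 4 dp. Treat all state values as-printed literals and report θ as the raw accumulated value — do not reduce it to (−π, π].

after step 1 (δ=-0.27, a=1.7): (-16.090397, -7.787894, 2.458398, 7.370000)
after step 2 (δ=-0.18, a=-0.5): (-16.661985, -7.322645, 2.408727, 7.320000)
after step 3 (δ=-0.49, a=1.5): (-17.206051, -6.832935, 2.264119, 7.470000)
after step 4 (δ=-0.06, a=-1.6): (-17.683456, -6.258398, 2.247499, 7.310000)
after step 5 (δ=-0.33, a=-2.5): (-18.141228, -5.688480, 2.154764, 7.060000)
after step 6 (δ=-0.19, a=1.2): (-18.530472, -5.099477, 2.104476, 7.180000)

(-18.5305, -5.0995, 2.1045, 7.1800)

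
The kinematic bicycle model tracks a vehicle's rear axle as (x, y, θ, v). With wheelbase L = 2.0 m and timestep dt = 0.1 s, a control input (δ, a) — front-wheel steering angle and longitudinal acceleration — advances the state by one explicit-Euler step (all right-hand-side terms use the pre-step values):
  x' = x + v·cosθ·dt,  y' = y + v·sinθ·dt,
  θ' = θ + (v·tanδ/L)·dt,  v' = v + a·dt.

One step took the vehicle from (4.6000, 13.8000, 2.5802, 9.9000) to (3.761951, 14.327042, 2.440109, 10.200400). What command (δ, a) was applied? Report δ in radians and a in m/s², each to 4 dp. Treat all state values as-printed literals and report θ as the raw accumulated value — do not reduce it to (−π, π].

a = (v'−v)/dt = (0.300400)/0.1 = 3.0040
Δθ = θ'−θ = -0.140091;  (v·dt/L) = 9.9000·0.1/2.0 = 0.495000
tan δ = Δθ·L/(v·dt) = -0.283012  →  δ = -0.2758

δ = -0.2758, a = 3.0040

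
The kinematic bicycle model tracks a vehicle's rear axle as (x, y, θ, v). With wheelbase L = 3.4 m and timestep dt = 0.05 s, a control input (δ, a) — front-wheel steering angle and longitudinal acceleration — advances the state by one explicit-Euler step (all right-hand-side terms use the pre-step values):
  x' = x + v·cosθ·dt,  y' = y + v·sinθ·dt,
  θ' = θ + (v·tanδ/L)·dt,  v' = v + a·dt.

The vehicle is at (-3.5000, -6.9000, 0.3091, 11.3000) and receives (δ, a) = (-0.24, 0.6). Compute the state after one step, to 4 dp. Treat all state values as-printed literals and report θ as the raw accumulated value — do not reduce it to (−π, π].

(-2.9618, -6.7281, 0.2684, 11.3300)

x' = -3.5000 + 11.3000·cos(0.3091)·0.05 = -2.9618
y' = -6.9000 + 11.3000·sin(0.3091)·0.05 = -6.7281
θ' = 0.3091 + (11.3000/3.4)·tan(-0.24)·0.05 = 0.2684
v' = 11.3000 + 0.6000·0.05 = 11.3300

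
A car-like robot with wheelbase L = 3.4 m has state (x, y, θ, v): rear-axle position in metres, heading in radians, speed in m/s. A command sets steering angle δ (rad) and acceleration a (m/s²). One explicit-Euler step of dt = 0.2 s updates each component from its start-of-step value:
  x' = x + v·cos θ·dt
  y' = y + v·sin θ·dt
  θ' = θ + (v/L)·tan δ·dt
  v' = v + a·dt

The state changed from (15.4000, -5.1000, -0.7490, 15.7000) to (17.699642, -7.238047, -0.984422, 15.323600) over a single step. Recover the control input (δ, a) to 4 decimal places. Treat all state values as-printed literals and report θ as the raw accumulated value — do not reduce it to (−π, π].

a = (v'−v)/dt = (-0.376400)/0.2 = -1.8820
Δθ = θ'−θ = -0.235422;  (v·dt/L) = 15.7000·0.2/3.4 = 0.923529
tan δ = Δθ·L/(v·dt) = -0.254916  →  δ = -0.2496

δ = -0.2496, a = -1.8820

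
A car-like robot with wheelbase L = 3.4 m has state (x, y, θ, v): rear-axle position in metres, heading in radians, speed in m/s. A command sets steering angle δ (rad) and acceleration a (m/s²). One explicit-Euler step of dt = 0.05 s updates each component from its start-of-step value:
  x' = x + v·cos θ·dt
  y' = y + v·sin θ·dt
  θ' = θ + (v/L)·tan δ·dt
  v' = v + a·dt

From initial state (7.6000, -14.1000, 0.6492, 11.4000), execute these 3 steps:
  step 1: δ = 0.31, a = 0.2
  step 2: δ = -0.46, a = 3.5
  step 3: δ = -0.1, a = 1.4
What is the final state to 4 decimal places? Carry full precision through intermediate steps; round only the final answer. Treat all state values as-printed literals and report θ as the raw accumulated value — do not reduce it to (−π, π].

(8.9608, -13.0502, 0.6027, 11.6550)

after step 1 (δ=0.31, a=0.2): (8.054044, -13.755407, 0.702902, 11.410000)
after step 2 (δ=-0.46, a=3.5): (8.489318, -13.386616, 0.619769, 11.585000)
after step 3 (δ=-0.1, a=1.4): (8.960835, -13.050160, 0.602675, 11.655000)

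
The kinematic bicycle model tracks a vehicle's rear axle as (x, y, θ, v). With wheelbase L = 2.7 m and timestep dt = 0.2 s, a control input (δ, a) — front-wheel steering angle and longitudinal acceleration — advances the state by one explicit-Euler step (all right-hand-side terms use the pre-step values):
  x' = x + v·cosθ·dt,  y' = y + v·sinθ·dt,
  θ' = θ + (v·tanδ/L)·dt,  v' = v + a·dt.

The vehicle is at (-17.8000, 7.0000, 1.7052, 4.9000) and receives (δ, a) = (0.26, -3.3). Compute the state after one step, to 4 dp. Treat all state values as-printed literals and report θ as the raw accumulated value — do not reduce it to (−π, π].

(-17.9313, 7.9712, 1.8018, 4.2400)

x' = -17.8000 + 4.9000·cos(1.7052)·0.2 = -17.9313
y' = 7.0000 + 4.9000·sin(1.7052)·0.2 = 7.9712
θ' = 1.7052 + (4.9000/2.7)·tan(0.26)·0.2 = 1.8018
v' = 4.9000 − 3.3000·0.2 = 4.2400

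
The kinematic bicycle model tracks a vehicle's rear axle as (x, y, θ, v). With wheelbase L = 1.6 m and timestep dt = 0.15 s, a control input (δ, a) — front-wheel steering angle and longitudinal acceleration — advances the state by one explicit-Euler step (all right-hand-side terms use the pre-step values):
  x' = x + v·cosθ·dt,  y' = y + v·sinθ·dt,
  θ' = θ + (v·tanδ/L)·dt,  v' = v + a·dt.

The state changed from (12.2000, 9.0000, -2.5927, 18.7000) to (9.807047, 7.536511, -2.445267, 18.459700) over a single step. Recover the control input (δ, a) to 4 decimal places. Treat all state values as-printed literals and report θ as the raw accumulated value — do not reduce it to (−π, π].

a = (v'−v)/dt = (-0.240300)/0.15 = -1.6020
Δθ = θ'−θ = 0.147433;  (v·dt/L) = 18.7000·0.15/1.6 = 1.753125
tan δ = Δθ·L/(v·dt) = 0.084097  →  δ = 0.0839

δ = 0.0839, a = -1.6020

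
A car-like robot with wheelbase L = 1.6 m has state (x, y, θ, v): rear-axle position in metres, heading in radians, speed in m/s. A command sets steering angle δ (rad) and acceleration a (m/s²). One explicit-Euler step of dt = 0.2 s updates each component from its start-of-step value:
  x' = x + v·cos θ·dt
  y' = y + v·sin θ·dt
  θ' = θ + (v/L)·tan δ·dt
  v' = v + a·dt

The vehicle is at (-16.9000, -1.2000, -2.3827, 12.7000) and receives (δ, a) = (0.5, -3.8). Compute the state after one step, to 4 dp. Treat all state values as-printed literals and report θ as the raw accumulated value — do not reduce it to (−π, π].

(-18.7430, -2.9478, -1.5154, 11.9400)

x' = -16.9000 + 12.7000·cos(-2.3827)·0.2 = -18.7430
y' = -1.2000 + 12.7000·sin(-2.3827)·0.2 = -2.9478
θ' = -2.3827 + (12.7000/1.6)·tan(0.5)·0.2 = -1.5154
v' = 12.7000 − 3.8000·0.2 = 11.9400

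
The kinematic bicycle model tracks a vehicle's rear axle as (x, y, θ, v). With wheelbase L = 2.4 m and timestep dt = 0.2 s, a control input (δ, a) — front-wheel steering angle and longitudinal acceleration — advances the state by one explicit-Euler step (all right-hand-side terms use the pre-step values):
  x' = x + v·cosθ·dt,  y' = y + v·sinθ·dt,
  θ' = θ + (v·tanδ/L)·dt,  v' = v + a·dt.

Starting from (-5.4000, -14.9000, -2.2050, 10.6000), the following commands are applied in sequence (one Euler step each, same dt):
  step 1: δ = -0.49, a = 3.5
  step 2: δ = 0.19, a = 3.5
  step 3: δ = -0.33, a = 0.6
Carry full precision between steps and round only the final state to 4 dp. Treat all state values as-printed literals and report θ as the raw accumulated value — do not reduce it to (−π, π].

after step 1 (δ=-0.49, a=3.5): (-6.656177, -16.607753, -2.676160, 11.300000)
after step 2 (δ=0.19, a=3.5): (-8.675774, -17.622063, -2.495058, 12.000000)
after step 3 (δ=-0.33, a=0.6): (-10.591398, -19.067880, -2.837583, 12.120000)

(-10.5914, -19.0679, -2.8376, 12.1200)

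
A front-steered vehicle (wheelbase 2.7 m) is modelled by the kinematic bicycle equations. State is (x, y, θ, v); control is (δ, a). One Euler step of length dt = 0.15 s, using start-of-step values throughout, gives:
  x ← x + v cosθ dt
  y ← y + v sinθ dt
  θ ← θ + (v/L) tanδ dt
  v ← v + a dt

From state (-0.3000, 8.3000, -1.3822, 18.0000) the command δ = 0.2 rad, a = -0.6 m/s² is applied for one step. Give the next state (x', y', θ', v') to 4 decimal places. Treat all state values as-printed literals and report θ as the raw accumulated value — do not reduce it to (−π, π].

(0.2062, 5.6479, -1.1795, 17.9100)

x' = -0.3000 + 18.0000·cos(-1.3822)·0.15 = 0.2062
y' = 8.3000 + 18.0000·sin(-1.3822)·0.15 = 5.6479
θ' = -1.3822 + (18.0000/2.7)·tan(0.2)·0.15 = -1.1795
v' = 18.0000 − 0.6000·0.15 = 17.9100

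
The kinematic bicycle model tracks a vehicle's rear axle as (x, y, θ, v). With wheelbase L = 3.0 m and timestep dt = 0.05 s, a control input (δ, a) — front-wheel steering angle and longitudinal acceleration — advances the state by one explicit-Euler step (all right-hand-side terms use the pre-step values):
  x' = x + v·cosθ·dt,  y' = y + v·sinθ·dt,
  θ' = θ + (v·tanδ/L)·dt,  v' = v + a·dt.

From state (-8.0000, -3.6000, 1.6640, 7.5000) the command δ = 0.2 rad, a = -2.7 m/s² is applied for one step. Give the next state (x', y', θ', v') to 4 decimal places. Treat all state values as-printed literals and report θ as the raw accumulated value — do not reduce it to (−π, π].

(-8.0349, -3.2266, 1.6893, 7.3650)

x' = -8.0000 + 7.5000·cos(1.6640)·0.05 = -8.0349
y' = -3.6000 + 7.5000·sin(1.6640)·0.05 = -3.2266
θ' = 1.6640 + (7.5000/3.0)·tan(0.2)·0.05 = 1.6893
v' = 7.5000 − 2.7000·0.05 = 7.3650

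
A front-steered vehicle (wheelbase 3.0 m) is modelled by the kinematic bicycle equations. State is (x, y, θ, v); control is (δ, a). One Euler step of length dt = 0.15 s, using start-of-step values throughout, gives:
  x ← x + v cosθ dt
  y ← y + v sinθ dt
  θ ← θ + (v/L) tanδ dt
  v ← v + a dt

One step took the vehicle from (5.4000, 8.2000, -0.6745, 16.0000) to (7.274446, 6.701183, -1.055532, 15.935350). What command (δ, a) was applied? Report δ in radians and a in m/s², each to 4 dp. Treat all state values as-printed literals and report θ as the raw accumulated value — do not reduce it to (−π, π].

a = (v'−v)/dt = (-0.064650)/0.15 = -0.4310
Δθ = θ'−θ = -0.381032;  (v·dt/L) = 16.0000·0.15/3.0 = 0.800000
tan δ = Δθ·L/(v·dt) = -0.476290  →  δ = -0.4445

δ = -0.4445, a = -0.4310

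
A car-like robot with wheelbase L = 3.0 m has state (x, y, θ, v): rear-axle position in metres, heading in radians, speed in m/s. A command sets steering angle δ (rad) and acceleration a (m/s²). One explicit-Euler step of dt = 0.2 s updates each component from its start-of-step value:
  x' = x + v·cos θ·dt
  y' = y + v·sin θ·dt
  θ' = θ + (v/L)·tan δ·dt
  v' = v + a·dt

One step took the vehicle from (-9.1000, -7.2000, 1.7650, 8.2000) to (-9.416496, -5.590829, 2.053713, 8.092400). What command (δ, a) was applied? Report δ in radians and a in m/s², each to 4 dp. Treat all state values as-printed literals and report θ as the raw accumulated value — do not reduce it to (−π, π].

δ = 0.4859, a = -0.5380

a = (v'−v)/dt = (-0.107600)/0.2 = -0.5380
Δθ = θ'−θ = 0.288713;  (v·dt/L) = 8.2000·0.2/3.0 = 0.546667
tan δ = Δθ·L/(v·dt) = 0.528134  →  δ = 0.4859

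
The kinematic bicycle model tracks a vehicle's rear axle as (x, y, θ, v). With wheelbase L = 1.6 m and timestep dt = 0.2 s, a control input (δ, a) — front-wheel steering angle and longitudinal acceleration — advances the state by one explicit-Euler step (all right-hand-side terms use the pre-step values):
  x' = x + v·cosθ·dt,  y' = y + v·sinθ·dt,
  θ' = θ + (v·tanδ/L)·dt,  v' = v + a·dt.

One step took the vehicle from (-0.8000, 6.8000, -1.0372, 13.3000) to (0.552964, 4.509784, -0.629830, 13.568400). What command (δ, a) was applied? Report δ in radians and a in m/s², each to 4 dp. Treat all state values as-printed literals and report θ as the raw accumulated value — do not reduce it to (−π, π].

δ = 0.2403, a = 1.3420

a = (v'−v)/dt = (0.268400)/0.2 = 1.3420
Δθ = θ'−θ = 0.407370;  (v·dt/L) = 13.3000·0.2/1.6 = 1.662500
tan δ = Δθ·L/(v·dt) = 0.245035  →  δ = 0.2403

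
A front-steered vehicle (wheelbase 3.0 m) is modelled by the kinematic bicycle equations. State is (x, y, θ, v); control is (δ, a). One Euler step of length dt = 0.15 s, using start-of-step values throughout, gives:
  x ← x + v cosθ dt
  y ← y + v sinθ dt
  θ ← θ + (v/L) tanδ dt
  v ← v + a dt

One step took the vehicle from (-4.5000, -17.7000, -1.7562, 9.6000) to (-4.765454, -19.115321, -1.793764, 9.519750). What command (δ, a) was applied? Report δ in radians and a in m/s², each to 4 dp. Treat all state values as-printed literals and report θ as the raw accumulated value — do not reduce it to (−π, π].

a = (v'−v)/dt = (-0.080250)/0.15 = -0.5350
Δθ = θ'−θ = -0.037564;  (v·dt/L) = 9.6000·0.15/3.0 = 0.480000
tan δ = Δθ·L/(v·dt) = -0.078258  →  δ = -0.0781

δ = -0.0781, a = -0.5350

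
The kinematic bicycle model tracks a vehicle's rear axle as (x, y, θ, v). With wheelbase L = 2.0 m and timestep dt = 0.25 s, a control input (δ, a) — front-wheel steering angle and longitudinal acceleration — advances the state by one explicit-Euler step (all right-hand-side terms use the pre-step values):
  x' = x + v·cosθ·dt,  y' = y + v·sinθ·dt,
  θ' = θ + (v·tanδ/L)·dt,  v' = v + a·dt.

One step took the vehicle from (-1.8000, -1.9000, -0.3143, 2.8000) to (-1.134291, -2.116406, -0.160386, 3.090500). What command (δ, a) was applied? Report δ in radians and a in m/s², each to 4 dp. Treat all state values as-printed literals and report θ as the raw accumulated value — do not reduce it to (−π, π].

δ = 0.4143, a = 1.1620

a = (v'−v)/dt = (0.290500)/0.25 = 1.1620
Δθ = θ'−θ = 0.153914;  (v·dt/L) = 2.8000·0.25/2.0 = 0.350000
tan δ = Δθ·L/(v·dt) = 0.439754  →  δ = 0.4143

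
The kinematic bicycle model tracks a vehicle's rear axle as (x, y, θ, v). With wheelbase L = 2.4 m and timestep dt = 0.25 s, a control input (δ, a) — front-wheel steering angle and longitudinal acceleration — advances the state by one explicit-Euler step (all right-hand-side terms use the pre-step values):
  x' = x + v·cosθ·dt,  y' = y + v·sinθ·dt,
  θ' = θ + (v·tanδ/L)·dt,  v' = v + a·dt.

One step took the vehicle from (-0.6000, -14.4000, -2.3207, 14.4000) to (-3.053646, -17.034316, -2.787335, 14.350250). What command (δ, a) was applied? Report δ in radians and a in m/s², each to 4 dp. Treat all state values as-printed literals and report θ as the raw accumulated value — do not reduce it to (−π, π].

a = (v'−v)/dt = (-0.049750)/0.25 = -0.1990
Δθ = θ'−θ = -0.466635;  (v·dt/L) = 14.4000·0.25/2.4 = 1.500000
tan δ = Δθ·L/(v·dt) = -0.311090  →  δ = -0.3016

δ = -0.3016, a = -0.1990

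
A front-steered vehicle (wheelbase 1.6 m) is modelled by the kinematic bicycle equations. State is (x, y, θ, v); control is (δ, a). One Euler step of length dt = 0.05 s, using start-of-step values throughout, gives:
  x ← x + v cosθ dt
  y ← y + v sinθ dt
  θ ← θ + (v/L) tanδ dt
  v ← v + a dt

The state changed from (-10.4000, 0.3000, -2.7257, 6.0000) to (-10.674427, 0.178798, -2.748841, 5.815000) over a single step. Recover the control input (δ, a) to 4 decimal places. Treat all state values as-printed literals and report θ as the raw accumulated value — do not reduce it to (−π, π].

a = (v'−v)/dt = (-0.185000)/0.05 = -3.7000
Δθ = θ'−θ = -0.023141;  (v·dt/L) = 6.0000·0.05/1.6 = 0.187500
tan δ = Δθ·L/(v·dt) = -0.123419  →  δ = -0.1228

δ = -0.1228, a = -3.7000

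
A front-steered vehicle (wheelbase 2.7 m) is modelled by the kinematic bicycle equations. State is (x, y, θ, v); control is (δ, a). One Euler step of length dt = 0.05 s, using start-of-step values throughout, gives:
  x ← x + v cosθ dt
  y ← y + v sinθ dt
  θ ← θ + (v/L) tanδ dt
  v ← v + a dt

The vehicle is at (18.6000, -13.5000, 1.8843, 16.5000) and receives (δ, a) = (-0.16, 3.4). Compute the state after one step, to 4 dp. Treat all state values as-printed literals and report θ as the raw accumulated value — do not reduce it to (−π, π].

(18.3456, -12.7152, 1.8350, 16.6700)

x' = 18.6000 + 16.5000·cos(1.8843)·0.05 = 18.3456
y' = -13.5000 + 16.5000·sin(1.8843)·0.05 = -12.7152
θ' = 1.8843 + (16.5000/2.7)·tan(-0.16)·0.05 = 1.8350
v' = 16.5000 + 3.4000·0.05 = 16.6700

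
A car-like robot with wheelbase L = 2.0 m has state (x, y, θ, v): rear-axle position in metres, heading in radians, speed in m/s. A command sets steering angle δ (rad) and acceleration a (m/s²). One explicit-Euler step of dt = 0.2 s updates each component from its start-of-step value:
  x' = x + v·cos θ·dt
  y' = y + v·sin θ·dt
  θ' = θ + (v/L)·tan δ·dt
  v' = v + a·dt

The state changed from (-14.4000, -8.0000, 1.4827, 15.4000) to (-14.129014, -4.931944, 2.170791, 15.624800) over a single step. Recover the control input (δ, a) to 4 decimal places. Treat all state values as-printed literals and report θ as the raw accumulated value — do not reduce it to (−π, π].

a = (v'−v)/dt = (0.224800)/0.2 = 1.1240
Δθ = θ'−θ = 0.688091;  (v·dt/L) = 15.4000·0.2/2.0 = 1.540000
tan δ = Δθ·L/(v·dt) = 0.446812  →  δ = 0.4202

δ = 0.4202, a = 1.1240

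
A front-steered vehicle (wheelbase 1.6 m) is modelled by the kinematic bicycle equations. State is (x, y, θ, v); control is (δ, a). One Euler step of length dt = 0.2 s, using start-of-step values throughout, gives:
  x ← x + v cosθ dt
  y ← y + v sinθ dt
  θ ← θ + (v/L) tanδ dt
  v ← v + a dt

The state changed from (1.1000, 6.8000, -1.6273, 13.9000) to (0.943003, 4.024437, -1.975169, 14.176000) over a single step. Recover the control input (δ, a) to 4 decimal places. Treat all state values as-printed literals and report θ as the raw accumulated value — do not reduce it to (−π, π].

a = (v'−v)/dt = (0.276000)/0.2 = 1.3800
Δθ = θ'−θ = -0.347869;  (v·dt/L) = 13.9000·0.2/1.6 = 1.737500
tan δ = Δθ·L/(v·dt) = -0.200212  →  δ = -0.1976

δ = -0.1976, a = 1.3800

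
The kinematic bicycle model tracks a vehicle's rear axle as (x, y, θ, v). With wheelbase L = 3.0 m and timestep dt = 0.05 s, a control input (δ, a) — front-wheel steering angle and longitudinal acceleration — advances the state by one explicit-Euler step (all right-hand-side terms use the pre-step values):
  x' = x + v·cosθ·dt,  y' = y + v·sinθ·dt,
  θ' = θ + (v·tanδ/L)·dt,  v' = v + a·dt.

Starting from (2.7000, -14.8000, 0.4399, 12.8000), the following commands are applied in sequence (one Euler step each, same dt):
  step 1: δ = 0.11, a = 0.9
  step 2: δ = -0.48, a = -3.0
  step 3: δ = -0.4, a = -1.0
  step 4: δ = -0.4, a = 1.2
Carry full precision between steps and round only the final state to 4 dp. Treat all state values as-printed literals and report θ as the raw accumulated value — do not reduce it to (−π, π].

after step 1 (δ=0.11, a=0.9): (3.279068, -14.527457, 0.463462, 12.845000)
after step 2 (δ=-0.48, a=-3.0): (3.853568, -14.240340, 0.352008, 12.695000)
after step 3 (δ=-0.4, a=-1.0): (4.449396, -14.021489, 0.262552, 12.645000)
after step 4 (δ=-0.4, a=1.2): (5.059980, -13.857392, 0.173448, 12.705000)

(5.0600, -13.8574, 0.1734, 12.7050)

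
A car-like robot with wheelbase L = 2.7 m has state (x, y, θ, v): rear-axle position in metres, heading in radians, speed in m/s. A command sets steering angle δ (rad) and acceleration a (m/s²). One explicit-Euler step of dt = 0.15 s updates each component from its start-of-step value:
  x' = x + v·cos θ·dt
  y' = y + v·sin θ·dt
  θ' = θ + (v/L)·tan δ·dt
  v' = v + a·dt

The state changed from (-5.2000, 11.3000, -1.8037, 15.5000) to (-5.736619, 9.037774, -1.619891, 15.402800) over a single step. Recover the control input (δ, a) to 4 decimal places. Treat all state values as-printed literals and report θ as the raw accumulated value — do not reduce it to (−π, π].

δ = 0.2103, a = -0.6480

a = (v'−v)/dt = (-0.097200)/0.15 = -0.6480
Δθ = θ'−θ = 0.183809;  (v·dt/L) = 15.5000·0.15/2.7 = 0.861111
tan δ = Δθ·L/(v·dt) = 0.213456  →  δ = 0.2103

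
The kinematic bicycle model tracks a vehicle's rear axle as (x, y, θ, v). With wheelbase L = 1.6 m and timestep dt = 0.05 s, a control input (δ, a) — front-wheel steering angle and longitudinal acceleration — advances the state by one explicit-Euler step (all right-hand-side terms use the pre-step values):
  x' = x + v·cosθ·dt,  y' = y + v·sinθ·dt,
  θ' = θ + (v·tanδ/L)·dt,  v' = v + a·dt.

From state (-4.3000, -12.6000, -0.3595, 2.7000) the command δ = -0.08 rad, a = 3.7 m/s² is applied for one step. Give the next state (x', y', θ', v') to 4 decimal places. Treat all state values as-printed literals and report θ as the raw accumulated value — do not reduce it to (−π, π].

x' = -4.3000 + 2.7000·cos(-0.3595)·0.05 = -4.1736
y' = -12.6000 + 2.7000·sin(-0.3595)·0.05 = -12.6475
θ' = -0.3595 + (2.7000/1.6)·tan(-0.08)·0.05 = -0.3663
v' = 2.7000 + 3.7000·0.05 = 2.8850

(-4.1736, -12.6475, -0.3663, 2.8850)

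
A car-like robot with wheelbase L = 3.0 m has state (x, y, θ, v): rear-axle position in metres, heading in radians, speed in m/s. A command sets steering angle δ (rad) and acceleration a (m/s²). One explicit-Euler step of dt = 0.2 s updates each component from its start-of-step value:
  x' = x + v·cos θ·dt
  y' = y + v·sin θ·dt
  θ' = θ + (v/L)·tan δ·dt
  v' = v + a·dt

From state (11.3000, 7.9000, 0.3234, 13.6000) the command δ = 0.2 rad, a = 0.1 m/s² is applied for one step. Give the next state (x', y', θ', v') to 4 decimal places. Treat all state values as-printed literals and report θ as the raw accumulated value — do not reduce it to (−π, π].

x' = 11.3000 + 13.6000·cos(0.3234)·0.2 = 13.8790
y' = 7.9000 + 13.6000·sin(0.3234)·0.2 = 8.7644
θ' = 0.3234 + (13.6000/3.0)·tan(0.2)·0.2 = 0.5072
v' = 13.6000 + 0.1000·0.2 = 13.6200

(13.8790, 8.7644, 0.5072, 13.6200)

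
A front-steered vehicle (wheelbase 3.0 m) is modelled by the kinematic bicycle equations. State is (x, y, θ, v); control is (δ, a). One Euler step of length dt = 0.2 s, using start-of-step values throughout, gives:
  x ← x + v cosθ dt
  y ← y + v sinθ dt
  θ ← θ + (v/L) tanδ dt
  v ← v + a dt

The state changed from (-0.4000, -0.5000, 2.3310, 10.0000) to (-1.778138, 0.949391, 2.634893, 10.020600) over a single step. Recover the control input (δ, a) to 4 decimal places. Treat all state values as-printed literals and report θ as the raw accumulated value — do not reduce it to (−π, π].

a = (v'−v)/dt = (0.020600)/0.2 = 0.1030
Δθ = θ'−θ = 0.303893;  (v·dt/L) = 10.0000·0.2/3.0 = 0.666667
tan δ = Δθ·L/(v·dt) = 0.455839  →  δ = 0.4277

δ = 0.4277, a = 0.1030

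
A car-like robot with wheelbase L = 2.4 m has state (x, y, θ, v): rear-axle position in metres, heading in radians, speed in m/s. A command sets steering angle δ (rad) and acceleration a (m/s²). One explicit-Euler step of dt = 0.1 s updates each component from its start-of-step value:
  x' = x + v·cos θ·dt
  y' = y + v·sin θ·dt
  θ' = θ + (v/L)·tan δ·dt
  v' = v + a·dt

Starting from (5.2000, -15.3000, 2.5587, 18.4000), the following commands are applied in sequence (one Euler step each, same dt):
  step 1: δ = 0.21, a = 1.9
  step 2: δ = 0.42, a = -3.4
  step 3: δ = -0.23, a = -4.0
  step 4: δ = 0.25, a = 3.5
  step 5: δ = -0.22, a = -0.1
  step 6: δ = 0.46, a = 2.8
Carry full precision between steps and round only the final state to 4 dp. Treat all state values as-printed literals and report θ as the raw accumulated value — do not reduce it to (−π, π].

(-5.1699, -12.4222, 3.2858, 18.4700)

after step 1 (δ=0.21, a=1.9): (3.663832, -14.287188, 2.722109, 18.590000)
after step 2 (δ=0.42, a=-3.4): (1.966008, -13.530038, 3.068017, 18.250000)
after step 3 (δ=-0.23, a=-4.0): (0.145946, -13.395884, 2.889970, 17.850000)
after step 4 (δ=0.25, a=3.5): (-1.582844, -12.951462, 3.079881, 18.200000)
after step 5 (δ=-0.22, a=-0.1): (-3.399380, -12.839218, 2.910303, 18.190000)
after step 6 (δ=0.46, a=2.8): (-5.169942, -12.422243, 3.285812, 18.470000)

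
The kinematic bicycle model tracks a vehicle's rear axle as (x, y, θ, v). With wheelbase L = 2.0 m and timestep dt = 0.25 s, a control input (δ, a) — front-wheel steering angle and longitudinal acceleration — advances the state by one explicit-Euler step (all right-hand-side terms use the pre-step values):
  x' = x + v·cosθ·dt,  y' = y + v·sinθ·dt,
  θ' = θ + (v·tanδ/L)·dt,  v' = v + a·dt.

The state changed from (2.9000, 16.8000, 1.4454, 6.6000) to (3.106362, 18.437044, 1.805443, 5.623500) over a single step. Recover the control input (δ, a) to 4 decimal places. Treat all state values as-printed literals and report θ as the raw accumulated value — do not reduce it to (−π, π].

δ = 0.4115, a = -3.9060

a = (v'−v)/dt = (-0.976500)/0.25 = -3.9060
Δθ = θ'−θ = 0.360043;  (v·dt/L) = 6.6000·0.25/2.0 = 0.825000
tan δ = Δθ·L/(v·dt) = 0.436416  →  δ = 0.4115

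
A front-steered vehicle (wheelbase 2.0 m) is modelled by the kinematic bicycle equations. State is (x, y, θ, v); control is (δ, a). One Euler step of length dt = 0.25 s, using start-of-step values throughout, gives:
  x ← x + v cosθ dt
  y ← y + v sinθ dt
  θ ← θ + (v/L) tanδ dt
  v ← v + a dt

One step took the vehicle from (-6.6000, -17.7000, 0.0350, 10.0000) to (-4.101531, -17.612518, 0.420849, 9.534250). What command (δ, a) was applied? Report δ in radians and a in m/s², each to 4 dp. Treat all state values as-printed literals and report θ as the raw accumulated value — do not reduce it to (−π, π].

δ = 0.2994, a = -1.8630

a = (v'−v)/dt = (-0.465750)/0.25 = -1.8630
Δθ = θ'−θ = 0.385849;  (v·dt/L) = 10.0000·0.25/2.0 = 1.250000
tan δ = Δθ·L/(v·dt) = 0.308679  →  δ = 0.2994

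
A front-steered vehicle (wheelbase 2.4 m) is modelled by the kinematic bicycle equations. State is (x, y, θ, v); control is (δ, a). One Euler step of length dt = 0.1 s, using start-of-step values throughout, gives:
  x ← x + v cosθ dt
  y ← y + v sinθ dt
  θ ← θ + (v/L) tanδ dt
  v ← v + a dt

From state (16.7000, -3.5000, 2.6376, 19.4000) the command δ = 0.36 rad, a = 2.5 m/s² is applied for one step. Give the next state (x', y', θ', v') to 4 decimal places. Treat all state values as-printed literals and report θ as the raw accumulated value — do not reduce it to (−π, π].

x' = 16.7000 + 19.4000·cos(2.6376)·0.1 = 15.0012
y' = -3.5000 + 19.4000·sin(2.6376)·0.1 = -2.5631
θ' = 2.6376 + (19.4000/2.4)·tan(0.36)·0.1 = 2.9419
v' = 19.4000 + 2.5000·0.1 = 19.6500

(15.0012, -2.5631, 2.9419, 19.6500)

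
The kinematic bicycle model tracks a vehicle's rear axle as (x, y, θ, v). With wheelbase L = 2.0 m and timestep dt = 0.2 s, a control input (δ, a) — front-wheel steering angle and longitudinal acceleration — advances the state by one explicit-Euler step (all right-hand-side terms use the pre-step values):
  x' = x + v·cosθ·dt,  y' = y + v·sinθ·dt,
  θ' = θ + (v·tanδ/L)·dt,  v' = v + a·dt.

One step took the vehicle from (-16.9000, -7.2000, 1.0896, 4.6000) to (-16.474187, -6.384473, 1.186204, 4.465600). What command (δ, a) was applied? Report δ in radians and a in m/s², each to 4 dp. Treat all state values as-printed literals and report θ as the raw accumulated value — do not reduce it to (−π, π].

a = (v'−v)/dt = (-0.134400)/0.2 = -0.6720
Δθ = θ'−θ = 0.096604;  (v·dt/L) = 4.6000·0.2/2.0 = 0.460000
tan δ = Δθ·L/(v·dt) = 0.210009  →  δ = 0.2070

δ = 0.2070, a = -0.6720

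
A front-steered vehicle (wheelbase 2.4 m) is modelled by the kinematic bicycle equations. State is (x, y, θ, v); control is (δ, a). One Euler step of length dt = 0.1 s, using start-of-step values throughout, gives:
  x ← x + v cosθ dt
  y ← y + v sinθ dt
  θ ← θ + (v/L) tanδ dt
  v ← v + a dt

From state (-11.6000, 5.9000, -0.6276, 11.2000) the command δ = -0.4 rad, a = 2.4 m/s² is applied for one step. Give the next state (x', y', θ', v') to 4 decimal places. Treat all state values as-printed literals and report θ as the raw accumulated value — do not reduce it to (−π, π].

x' = -11.6000 + 11.2000·cos(-0.6276)·0.1 = -10.6934
y' = 5.9000 + 11.2000·sin(-0.6276)·0.1 = 5.2423
θ' = -0.6276 + (11.2000/2.4)·tan(-0.4)·0.1 = -0.8249
v' = 11.2000 + 2.4000·0.1 = 11.4400

(-10.6934, 5.2423, -0.8249, 11.4400)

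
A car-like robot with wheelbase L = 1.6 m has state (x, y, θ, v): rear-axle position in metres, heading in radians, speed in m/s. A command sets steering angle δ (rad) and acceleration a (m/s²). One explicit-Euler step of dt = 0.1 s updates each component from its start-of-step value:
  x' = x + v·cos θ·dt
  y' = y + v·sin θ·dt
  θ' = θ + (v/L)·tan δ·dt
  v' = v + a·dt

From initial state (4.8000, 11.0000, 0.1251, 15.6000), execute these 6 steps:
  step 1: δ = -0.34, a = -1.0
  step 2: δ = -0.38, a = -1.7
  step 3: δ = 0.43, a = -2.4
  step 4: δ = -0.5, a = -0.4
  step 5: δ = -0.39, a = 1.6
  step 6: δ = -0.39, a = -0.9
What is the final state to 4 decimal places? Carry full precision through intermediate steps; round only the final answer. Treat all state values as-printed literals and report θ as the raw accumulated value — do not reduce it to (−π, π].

after step 1 (δ=-0.34, a=-1.0): (6.347809, 11.194647, -0.219793, 15.500000)
after step 2 (δ=-0.38, a=-1.7): (7.860520, 10.856704, -0.606725, 15.330000)
after step 3 (δ=0.43, a=-2.4): (9.119910, 9.982618, -0.167308, 15.090000)
after step 4 (δ=-0.5, a=-0.4): (10.607839, 9.731327, -0.682540, 15.050000)
after step 5 (δ=-0.39, a=1.6): (11.775679, 8.782024, -1.069188, 15.210000)
after step 6 (δ=-0.39, a=-0.9): (12.507031, 7.448395, -1.459947, 15.120000)

(12.5070, 7.4484, -1.4599, 15.1200)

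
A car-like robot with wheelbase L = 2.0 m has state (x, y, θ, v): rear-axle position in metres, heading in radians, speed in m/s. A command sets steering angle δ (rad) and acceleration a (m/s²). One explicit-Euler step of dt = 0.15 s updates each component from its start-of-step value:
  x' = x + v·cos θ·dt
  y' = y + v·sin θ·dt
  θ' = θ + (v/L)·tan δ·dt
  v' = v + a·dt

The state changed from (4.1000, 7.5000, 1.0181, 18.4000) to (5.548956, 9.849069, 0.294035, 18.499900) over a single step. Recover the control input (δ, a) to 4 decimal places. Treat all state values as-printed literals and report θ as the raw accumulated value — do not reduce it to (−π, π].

δ = -0.4832, a = 0.6660

a = (v'−v)/dt = (0.099900)/0.15 = 0.6660
Δθ = θ'−θ = -0.724065;  (v·dt/L) = 18.4000·0.15/2.0 = 1.380000
tan δ = Δθ·L/(v·dt) = -0.524685  →  δ = -0.4832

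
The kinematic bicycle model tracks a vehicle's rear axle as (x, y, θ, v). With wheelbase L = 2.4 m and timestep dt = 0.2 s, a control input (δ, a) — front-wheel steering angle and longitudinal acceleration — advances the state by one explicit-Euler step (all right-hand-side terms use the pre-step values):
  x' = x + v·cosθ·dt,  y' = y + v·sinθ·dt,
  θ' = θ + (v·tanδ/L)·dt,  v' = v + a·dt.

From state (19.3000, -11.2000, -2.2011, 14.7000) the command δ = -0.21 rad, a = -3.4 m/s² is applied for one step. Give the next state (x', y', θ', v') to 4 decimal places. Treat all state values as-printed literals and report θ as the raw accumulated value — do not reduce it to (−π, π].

(17.5672, -13.5751, -2.4622, 14.0200)

x' = 19.3000 + 14.7000·cos(-2.2011)·0.2 = 17.5672
y' = -11.2000 + 14.7000·sin(-2.2011)·0.2 = -13.5751
θ' = -2.2011 + (14.7000/2.4)·tan(-0.21)·0.2 = -2.4622
v' = 14.7000 − 3.4000·0.2 = 14.0200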